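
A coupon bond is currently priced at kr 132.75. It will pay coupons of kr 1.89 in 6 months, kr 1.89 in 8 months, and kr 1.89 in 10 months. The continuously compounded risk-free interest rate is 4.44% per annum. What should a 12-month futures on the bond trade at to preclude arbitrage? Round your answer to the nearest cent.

kr 133.02

PV(coupons) I = 1.89·e^(−0.0444·6/12) + 1.89·e^(−0.0444·8/12) + 1.89·e^(−0.0444·10/12)
I = 1.8485 + 1.8349 + 1.8213 = 5.5047
F = (S − I)·e^(rT) = (132.75 − 5.5047) · e^(0.0444·12/12)
= 127.2453 · e^0.044400 = 127.2453 × 1.045400 = kr 133.02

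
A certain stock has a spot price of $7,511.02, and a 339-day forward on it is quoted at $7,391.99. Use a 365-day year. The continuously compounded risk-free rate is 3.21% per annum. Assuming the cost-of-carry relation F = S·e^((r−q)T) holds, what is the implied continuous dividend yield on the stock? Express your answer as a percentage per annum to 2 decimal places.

From F = S·e^((r−q)T): (r − q) = ln(F/S)/T
ln(7391.99/7511.02) = ln(0.984153) = -0.015974
(r − q) = -0.015974 / (339/365) = -0.017199
q = r − ln(F/S)/T = 0.0321 + 0.017199 = 0.049299
q = 4.93%

4.93%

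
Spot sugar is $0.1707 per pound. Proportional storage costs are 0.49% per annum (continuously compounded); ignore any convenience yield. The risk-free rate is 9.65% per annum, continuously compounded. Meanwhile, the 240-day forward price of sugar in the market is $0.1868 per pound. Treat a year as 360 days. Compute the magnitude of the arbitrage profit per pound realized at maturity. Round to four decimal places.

$0.0042 per pound

Fair forward: F* = S·e^(carry·T), with carry = (r + u) = 0.0965 + 0.0049 = 0.1014
F* = 0.1707 · e^(0.1014 × 240/360) = 0.1707 · e^0.067600 = 0.1707 × 1.069937 = $0.1826
Market $0.1868 > fair $0.1826: forward overpriced → cash-and-carry (buy spot, short the forward).
At maturity, profit = |F_mkt − F*| = |0.1868 − 0.1826| = $0.0042 per pound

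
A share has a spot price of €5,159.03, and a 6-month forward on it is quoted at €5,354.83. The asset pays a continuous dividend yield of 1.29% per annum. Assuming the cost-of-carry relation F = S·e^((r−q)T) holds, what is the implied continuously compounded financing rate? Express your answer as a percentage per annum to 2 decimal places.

From F = S·e^((r−q)T): (r − q) = ln(F/S)/T
ln(5354.83/5159.03) = ln(1.037953) = 0.037251
(r − q) = 0.037251 / (6/12) = 0.074502
r = ln(F/S)/T + q = 0.074502 + 0.0129 = 0.087402
r = 8.74%

8.74%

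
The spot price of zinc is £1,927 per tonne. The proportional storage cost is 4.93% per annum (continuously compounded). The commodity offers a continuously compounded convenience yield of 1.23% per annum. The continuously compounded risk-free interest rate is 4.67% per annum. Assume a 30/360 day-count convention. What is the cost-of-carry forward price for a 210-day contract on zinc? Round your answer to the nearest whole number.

Net carry = r + u − y = 0.0467 + 0.0493 − 0.0123 = 0.0837
F = S·e^((r+u−y)T) = 1927 · e^(0.0837 × 210/360) = 1927 · e^0.048825
= 1927 × 1.050037 = £2,023 per tonne

£2,023 per tonne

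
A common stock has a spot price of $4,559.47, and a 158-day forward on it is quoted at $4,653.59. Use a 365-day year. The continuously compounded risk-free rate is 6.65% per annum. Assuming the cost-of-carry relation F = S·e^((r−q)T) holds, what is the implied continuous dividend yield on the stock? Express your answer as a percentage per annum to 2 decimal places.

1.93%

From F = S·e^((r−q)T): (r − q) = ln(F/S)/T
ln(4653.59/4559.47) = ln(1.020643) = 0.020433
(r − q) = 0.020433 / (158/365) = 0.047203
q = r − ln(F/S)/T = 0.0665 − 0.047203 = 0.019297
q = 1.93%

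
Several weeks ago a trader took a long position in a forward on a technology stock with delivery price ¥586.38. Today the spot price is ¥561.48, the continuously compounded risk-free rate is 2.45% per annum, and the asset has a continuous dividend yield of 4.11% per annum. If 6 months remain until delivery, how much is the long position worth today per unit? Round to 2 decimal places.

Current fair forward for the remaining 6 months: F = S·e^((r − q)·T), (r − q) = 0.0245 − 0.0411 = -0.0166
F = 561.48 · e^(-0.0166 × 6/12) = 561.48 × 0.991734 = 556.8388
Value of long forward = (F − K)·e^(−rT) = (556.8388 − 586.38) · e^(−0.0245·6/12)
= -29.5412 × 0.987825 = -29.18

-¥29.18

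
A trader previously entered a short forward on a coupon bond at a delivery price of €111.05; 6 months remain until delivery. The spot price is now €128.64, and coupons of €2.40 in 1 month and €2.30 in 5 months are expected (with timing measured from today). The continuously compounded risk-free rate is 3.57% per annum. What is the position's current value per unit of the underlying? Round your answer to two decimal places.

-€14.90

PV(remaining coupons) I = 2.40·e^(−0.0357·1/12) + 2.30·e^(−0.0357·5/12) = 4.6589
Current forward F = (S − I)·e^(rT) = (128.64 − 4.6589)·e^(0.0357·6/12) = 123.9811 × 1.018010 = 126.2140
Value (long) = (F − K)·e^(−rT) = (126.2140 − 111.05) × 0.982308 = 14.8957
Short position value = −(long value) = -€14.90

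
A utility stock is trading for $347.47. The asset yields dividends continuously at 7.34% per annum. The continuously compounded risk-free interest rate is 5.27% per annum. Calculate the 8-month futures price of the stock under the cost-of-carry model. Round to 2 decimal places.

$342.71

F = S·e^((r − q)T) = 347.47 · e^((0.0527 − 0.0734) × 8/12)
= 347.47 · e^-0.013800 = 347.47 × 0.986295
F = $342.71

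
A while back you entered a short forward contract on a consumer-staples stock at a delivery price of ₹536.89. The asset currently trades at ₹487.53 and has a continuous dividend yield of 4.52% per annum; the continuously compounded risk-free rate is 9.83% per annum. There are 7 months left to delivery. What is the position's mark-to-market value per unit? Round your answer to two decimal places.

₹32.13

Current fair forward for the remaining 7 months: F = S·e^((r − q)·T), (r − q) = 0.0983 − 0.0452 = 0.0531
F = 487.53 · e^(0.0531 × 7/12) = 487.53 × 1.031460 = 502.8677
Value of long forward = (F − K)·e^(−rT) = (502.8677 − 536.89) · e^(−0.0983·7/12)
= -34.0223 × 0.944271 = -32.13
Short position value = −(long value) = ₹32.13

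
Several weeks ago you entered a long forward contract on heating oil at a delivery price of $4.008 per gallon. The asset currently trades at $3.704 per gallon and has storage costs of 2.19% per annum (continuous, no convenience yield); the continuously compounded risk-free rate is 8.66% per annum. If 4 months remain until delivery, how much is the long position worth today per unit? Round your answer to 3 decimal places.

Current fair forward for the remaining 4 months: F = S·e^((r + u)·T), (r + u) = 0.0866 + 0.0219 = 0.1085
F = 3.704 · e^(0.1085 × 4/12) = 3.704 × 1.036829 = 3.8404
Value of long forward = (F − K)·e^(−rT) = (3.8404 − 4.008) · e^(−0.0866·4/12)
= -0.1676 × 0.971546 = -0.163

-$0.163 per gallon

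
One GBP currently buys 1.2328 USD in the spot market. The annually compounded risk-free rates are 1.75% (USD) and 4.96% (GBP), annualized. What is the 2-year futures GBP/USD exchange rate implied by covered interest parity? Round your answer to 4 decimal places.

By covered interest parity, F = S · (1+r_USD)^T / (1+r_GBP)^T
= 1.2328 × 1.035306 / 1.101660 = 1.2328 × 0.939769
F = 1.1585 USD per GBP

1.1585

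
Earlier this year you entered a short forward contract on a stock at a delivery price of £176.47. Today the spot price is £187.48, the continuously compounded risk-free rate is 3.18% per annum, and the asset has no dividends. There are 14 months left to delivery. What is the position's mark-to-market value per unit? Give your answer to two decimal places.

-£17.44

Current fair forward for the remaining 14 months: F = S·e^(r·T), r = 0.0318
F = 187.48 · e^(0.0318 × 14/12) = 187.48 × 1.037797 = 194.5662
Value of long forward = (F − K)·e^(−rT) = (194.5662 − 176.47) · e^(−0.0318·14/12)
= 18.0962 × 0.963580 = 17.44
Short position value = −(long value) = -£17.44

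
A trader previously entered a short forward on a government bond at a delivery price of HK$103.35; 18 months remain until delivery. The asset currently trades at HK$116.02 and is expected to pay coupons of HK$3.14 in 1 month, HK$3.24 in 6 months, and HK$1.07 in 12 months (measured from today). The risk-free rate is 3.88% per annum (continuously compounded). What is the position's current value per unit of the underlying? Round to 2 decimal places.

PV(remaining coupons) I = 3.14·e^(−0.0388·1/12) + 3.24·e^(−0.0388·6/12) + 1.07·e^(−0.0388·12/12) = 7.3369
Current forward F = (S − I)·e^(rT) = (116.02 − 7.3369)·e^(0.0388·18/12) = 108.6831 × 1.059927 = 115.1962
Value (long) = (F − K)·e^(−rT) = (115.1962 − 103.35) × 0.943461 = 11.1764
Short position value = −(long value) = -HK$11.18

-HK$11.18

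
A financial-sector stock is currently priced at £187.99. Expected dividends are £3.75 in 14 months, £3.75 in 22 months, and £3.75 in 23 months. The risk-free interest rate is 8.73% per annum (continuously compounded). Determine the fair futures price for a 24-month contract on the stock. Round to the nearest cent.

£212.24

PV(dividends) I = 3.75·e^(−0.0873·14/12) + 3.75·e^(−0.0873·22/12) + 3.75·e^(−0.0873·23/12)
I = 3.3869 + 3.1954 + 3.1722 = 9.7545
F = (S − I)·e^(rT) = (187.99 − 9.7545) · e^(0.0873·24/12)
= 178.2355 · e^0.174600 = 178.2355 × 1.190770 = £212.24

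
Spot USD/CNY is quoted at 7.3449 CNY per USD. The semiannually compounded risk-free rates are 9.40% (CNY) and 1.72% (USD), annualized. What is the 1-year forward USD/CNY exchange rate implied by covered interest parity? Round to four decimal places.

By covered interest parity, F = S · (1+r_CNY/2)^(2T) / (1+r_USD/2)^(2T)
= 7.3449 × 1.096209 / 1.017274 = 7.3449 × 1.077595
F = 7.9148 CNY per USD

7.9148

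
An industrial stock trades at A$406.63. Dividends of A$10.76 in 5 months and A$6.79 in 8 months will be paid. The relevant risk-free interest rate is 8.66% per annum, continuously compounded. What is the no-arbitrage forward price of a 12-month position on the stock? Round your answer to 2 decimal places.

A$425.11

PV(dividends) I = 10.76·e^(−0.0866·5/12) + 6.79·e^(−0.0866·8/12)
I = 10.3787 + 6.4091 = 16.7878
F = (S − I)·e^(rT) = (406.63 − 16.7878) · e^(0.0866·12/12)
= 389.8422 · e^0.086600 = 389.8422 × 1.090460 = A$425.11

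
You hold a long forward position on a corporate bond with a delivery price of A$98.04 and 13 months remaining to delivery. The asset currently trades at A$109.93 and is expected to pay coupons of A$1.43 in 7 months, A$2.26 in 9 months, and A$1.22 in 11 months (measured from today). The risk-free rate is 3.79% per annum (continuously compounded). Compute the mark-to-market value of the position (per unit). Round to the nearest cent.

A$11.06

PV(remaining coupons) I = 1.43·e^(−0.0379·7/12) + 2.26·e^(−0.0379·9/12) + 1.22·e^(−0.0379·11/12) = 4.7737
Current forward F = (S − I)·e^(rT) = (109.93 − 4.7737)·e^(0.0379·13/12) = 105.1563 × 1.041913 = 109.5637
Value (long) = (F − K)·e^(−rT) = (109.5637 − 98.04) × 0.959773 = 11.0601
Value = A$11.06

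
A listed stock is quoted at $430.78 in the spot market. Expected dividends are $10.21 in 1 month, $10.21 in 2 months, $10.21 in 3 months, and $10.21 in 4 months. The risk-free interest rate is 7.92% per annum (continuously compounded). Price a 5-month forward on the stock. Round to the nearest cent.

$403.71

PV(dividends) I = 10.21·e^(−0.0792·1/12) + 10.21·e^(−0.0792·2/12) + 10.21·e^(−0.0792·3/12) + 10.21·e^(−0.0792·4/12)
I = 10.1428 + 10.0761 + 10.0098 + 9.9440 = 40.1727
F = (S − I)·e^(rT) = (430.78 − 40.1727) · e^(0.0792·5/12)
= 390.6073 · e^0.033000 = 390.6073 × 1.033551 = $403.71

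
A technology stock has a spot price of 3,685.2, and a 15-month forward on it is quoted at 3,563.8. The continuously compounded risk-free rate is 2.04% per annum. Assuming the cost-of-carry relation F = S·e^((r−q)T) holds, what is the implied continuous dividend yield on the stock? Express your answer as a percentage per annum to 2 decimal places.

From F = S·e^((r−q)T): (r − q) = ln(F/S)/T
ln(3563.8/3685.2) = ln(0.967057) = -0.033498
(r − q) = -0.033498 / (15/12) = -0.026798
q = r − ln(F/S)/T = 0.0204 + 0.026798 = 0.047198
q = 4.72%

4.72%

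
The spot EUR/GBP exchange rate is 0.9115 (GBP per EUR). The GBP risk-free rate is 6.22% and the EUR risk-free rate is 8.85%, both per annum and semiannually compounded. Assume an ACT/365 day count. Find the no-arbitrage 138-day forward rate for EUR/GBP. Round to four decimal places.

By covered interest parity, F = S · (1+r_GBP/2)^(2T) / (1+r_EUR/2)^(2T)
= 0.9115 × 1.023429 / 1.033283 = 0.9115 × 0.990463
F = 0.9028 GBP per EUR

0.9028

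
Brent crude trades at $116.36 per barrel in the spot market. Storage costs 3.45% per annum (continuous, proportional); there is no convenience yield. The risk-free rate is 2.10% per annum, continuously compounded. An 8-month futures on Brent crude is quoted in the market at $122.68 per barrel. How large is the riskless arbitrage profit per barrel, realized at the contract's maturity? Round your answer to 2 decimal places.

Fair futures: F* = S·e^(carry·T), with carry = (r + u) = 0.0210 + 0.0345 = 0.0555
F* = 116.36 · e^(0.0555 × 8/12) = 116.36 · e^0.037000 = 116.36 × 1.037693 = $120.7460
Market $122.68 > fair $120.7460: forward overpriced → cash-and-carry (buy spot, short the forward).
At maturity, profit = |F_mkt − F*| = |122.68 − 120.7460| = $1.93 per barrel

$1.93 per barrel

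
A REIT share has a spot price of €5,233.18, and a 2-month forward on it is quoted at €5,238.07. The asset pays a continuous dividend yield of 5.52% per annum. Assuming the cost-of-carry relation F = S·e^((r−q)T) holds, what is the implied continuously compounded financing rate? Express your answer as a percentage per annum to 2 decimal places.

6.08%

From F = S·e^((r−q)T): (r − q) = ln(F/S)/T
ln(5238.07/5233.18) = ln(1.000934) = 0.000934
(r − q) = 0.000934 / (2/12) = 0.005604
r = ln(F/S)/T + q = 0.005604 + 0.0552 = 0.060804
r = 6.08%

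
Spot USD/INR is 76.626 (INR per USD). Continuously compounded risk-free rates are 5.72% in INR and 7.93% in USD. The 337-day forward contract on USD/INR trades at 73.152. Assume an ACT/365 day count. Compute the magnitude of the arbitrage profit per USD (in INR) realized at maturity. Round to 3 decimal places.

1.926 per USD (in INR)

Fair forward: F* = S·e^(carry·T), with carry = (r_INR − r_USD) = 0.0572 − 0.0793 = -0.0221
F* = 76.626 · e^(-0.0221 × 337/365) = 76.626 · e^-0.020405 = 76.626 × 0.979802 = 75.0783
Market 73.152 < fair 75.0783: forward underpriced → reverse cash-and-carry (short spot, go long the forward).
At maturity, profit = |F_mkt − F*| = |73.152 − 75.0783| = 1.926 per USD (in INR)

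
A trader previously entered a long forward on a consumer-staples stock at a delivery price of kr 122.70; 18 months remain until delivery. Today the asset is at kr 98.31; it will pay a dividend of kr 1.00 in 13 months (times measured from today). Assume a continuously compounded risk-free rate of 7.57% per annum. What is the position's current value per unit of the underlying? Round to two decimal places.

PV(remaining dividends) I = 1.00·e^(−0.0757·13/12) = 0.9213
Current forward F = (S − I)·e^(rT) = (98.31 − 0.9213)·e^(0.0757·18/12) = 97.3887 × 1.120248 = 109.0995
Value (long) = (F − K)·e^(−rT) = (109.0995 − 122.70) × 0.892660 = -12.1406
Value = -kr 12.14

-kr 12.14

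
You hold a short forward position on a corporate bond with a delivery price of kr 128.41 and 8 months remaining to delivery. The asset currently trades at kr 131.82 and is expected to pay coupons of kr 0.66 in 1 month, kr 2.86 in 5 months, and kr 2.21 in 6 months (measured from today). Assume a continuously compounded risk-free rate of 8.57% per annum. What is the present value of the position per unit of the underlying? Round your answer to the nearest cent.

-kr 5.01

PV(remaining coupons) I = 0.66·e^(−0.0857·1/12) + 2.86·e^(−0.0857·5/12) + 2.21·e^(−0.0857·6/12) = 5.5323
Current forward F = (S − I)·e^(rT) = (131.82 − 5.5323)·e^(0.0857·8/12) = 126.2877 × 1.058797 = 133.7130
Value (long) = (F − K)·e^(−rT) = (133.7130 − 128.41) × 0.944468 = 5.0085
Short position value = −(long value) = -kr 5.01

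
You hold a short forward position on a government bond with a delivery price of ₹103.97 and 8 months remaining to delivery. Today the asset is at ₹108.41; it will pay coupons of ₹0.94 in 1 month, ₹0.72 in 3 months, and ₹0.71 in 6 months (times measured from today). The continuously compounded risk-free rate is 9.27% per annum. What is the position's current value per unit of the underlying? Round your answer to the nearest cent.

-₹8.36

PV(remaining coupons) I = 0.94·e^(−0.0927·1/12) + 0.72·e^(−0.0927·3/12) + 0.71·e^(−0.0927·6/12) = 2.3141
Current forward F = (S − I)·e^(rT) = (108.41 − 2.3141)·e^(0.0927·8/12) = 106.0959 × 1.063750 = 112.8595
Value (long) = (F − K)·e^(−rT) = (112.8595 − 103.97) × 0.940071 = 8.3568
Short position value = −(long value) = -₹8.36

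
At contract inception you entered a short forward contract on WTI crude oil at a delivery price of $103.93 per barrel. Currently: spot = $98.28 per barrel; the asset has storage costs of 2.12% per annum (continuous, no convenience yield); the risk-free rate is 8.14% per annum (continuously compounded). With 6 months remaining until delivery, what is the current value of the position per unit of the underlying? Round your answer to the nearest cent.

$0.46 per barrel

Current fair forward for the remaining 6 months: F = S·e^((r + u)·T), (r + u) = 0.0814 + 0.0212 = 0.1026
F = 98.28 · e^(0.1026 × 6/12) = 98.28 × 1.052639 = 103.4534
Value of long forward = (F − K)·e^(−rT) = (103.4534 − 103.93) · e^(−0.0814·6/12)
= -0.4766 × 0.960117 = -0.46
Short position value = −(long value) = $0.46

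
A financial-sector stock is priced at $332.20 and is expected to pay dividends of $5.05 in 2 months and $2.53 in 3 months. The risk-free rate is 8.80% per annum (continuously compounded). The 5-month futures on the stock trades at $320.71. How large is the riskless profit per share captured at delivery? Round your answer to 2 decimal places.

$16.17 per share

PV(dividends) I = 5.05·e^(−0.0880·2/12) + 2.53·e^(−0.0880·3/12) = 7.4514
Fair futures F* = (S − I)·e^(rT) = (332.20 − 7.4514)·e^0.036667 = 324.7486 × 1.037348 = 336.8773
Market $320.71 < fair 336.8773: forward underpriced → reverse cash-and-carry (short the stock, invest proceeds at r, pay the dividends, go long the forward).
Profit at T = |F_mkt − F*| = |320.71 − 336.8773| = $16.17 per share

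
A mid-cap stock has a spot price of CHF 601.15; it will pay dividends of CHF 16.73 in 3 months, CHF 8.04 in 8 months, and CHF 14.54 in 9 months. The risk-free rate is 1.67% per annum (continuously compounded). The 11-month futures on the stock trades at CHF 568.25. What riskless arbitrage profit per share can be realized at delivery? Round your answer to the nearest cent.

CHF 2.60 per share

PV(dividends) I = 16.73·e^(−0.0167·3/12) + 8.04·e^(−0.0167·8/12) + 14.54·e^(−0.0167·9/12) = 38.9703
Fair futures F* = (S − I)·e^(rT) = (601.15 − 38.9703)·e^0.015308 = 562.1797 × 1.015426 = 570.8519
Market CHF 568.25 < fair 570.8519: forward underpriced → reverse cash-and-carry (short the stock, invest proceeds at r, pay the dividends, go long the forward).
Profit at T = |F_mkt − F*| = |568.25 − 570.8519| = CHF 2.60 per share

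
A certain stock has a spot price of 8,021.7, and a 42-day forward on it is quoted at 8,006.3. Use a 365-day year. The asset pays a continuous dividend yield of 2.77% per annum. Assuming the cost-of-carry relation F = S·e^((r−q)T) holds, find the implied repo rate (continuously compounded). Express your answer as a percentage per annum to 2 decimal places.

From F = S·e^((r−q)T): (r − q) = ln(F/S)/T
ln(8006.3/8021.7) = ln(0.998080) = -0.001922
(r − q) = -0.001922 / (42/365) = -0.016703
r = ln(F/S)/T + q = -0.016703 + 0.0277 = 0.010997
r = 1.10%

1.10%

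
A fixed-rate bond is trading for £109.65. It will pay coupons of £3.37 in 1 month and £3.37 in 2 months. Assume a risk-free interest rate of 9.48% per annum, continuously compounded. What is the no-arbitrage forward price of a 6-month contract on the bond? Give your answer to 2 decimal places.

£107.99

PV(coupons) I = 3.37·e^(−0.0948·1/12) + 3.37·e^(−0.0948·2/12)
I = 3.3435 + 3.3172 = 6.6607
F = (S − I)·e^(rT) = (109.65 − 6.6607) · e^(0.0948·6/12)
= 102.9893 · e^0.047400 = 102.9893 × 1.048541 = £107.99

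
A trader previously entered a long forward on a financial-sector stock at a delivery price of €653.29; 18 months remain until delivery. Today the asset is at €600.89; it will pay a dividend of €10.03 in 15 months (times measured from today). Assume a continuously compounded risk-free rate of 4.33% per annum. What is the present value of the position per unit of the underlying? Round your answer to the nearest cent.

PV(remaining dividends) I = 10.03·e^(−0.0433·15/12) = 9.5016
Current forward F = (S − I)·e^(rT) = (600.89 − 9.5016)·e^(0.0433·18/12) = 591.3884 × 1.067106 = 631.0741
Value (long) = (F − K)·e^(−rT) = (631.0741 − 653.29) × 0.937114 = -20.8188
Value = -€20.82

-€20.82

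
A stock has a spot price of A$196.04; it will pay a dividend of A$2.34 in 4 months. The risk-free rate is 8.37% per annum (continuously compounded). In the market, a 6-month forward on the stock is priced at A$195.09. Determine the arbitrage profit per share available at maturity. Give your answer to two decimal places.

PV(dividends) I = 2.34·e^(−0.0837·4/12) = 2.2756
Fair forward F* = (S − I)·e^(rT) = (196.04 − 2.2756)·e^0.041850 = 193.7644 × 1.042738 = 202.0455
Market A$195.09 < fair 202.0455: forward underpriced → reverse cash-and-carry (short the stock, invest proceeds at r, pay the dividends, go long the forward).
Profit at T = |F_mkt − F*| = |195.09 − 202.0455| = A$6.96 per share

A$6.96 per share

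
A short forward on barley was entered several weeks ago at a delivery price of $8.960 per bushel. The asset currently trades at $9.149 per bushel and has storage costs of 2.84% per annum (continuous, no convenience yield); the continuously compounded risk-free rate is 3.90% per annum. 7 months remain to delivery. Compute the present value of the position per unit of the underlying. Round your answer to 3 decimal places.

-$0.543 per bushel

Current fair forward for the remaining 7 months: F = S·e^((r + u)·T), (r + u) = 0.0390 + 0.0284 = 0.0674
F = 9.149 · e^(0.0674 × 7/12) = 9.149 × 1.040100 = 9.5159
Value of long forward = (F − K)·e^(−rT) = (9.5159 − 8.960) · e^(−0.0390·7/12)
= 0.5559 × 0.977507 = 0.543
Short position value = −(long value) = -$0.543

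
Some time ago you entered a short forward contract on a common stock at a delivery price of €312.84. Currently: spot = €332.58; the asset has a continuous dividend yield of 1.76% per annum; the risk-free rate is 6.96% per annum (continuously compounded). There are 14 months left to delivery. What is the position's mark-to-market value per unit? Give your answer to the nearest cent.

-€37.38

Current fair forward for the remaining 14 months: F = S·e^((r − q)·T), (r − q) = 0.0696 − 0.0176 = 0.0520
F = 332.58 · e^(0.0520 × 14/12) = 332.58 × 1.062545 = 353.3812
Value of long forward = (F − K)·e^(−rT) = (353.3812 − 312.84) · e^(−0.0696·14/12)
= 40.5412 × 0.922009 = 37.38
Short position value = −(long value) = -€37.38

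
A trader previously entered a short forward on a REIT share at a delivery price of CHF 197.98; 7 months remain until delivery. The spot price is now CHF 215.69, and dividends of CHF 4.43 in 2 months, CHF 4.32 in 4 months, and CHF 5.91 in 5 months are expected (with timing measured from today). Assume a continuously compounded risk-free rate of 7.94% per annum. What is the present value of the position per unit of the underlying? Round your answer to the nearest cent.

-CHF 12.37

PV(remaining dividends) I = 4.43·e^(−0.0794·2/12) + 4.32·e^(−0.0794·4/12) + 5.91·e^(−0.0794·5/12) = 14.2966
Current forward F = (S − I)·e^(rT) = (215.69 − 14.2966)·e^(0.0794·7/12) = 201.3934 × 1.047406 = 210.9407
Value (long) = (F − K)·e^(−rT) = (210.9407 − 197.98) × 0.954740 = 12.3741
Short position value = −(long value) = -CHF 12.37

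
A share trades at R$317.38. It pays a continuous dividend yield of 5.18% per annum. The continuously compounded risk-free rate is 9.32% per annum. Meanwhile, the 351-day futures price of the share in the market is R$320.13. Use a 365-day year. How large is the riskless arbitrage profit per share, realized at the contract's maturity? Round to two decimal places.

Fair futures: F* = S·e^(carry·T), with carry = (r − q) = 0.0932 − 0.0518 = 0.0414
F* = 317.38 · e^(0.0414 × 351/365) = 317.38 · e^0.039812 = 317.38 × 1.040615 = R$330.2704
Market R$320.13 < fair R$330.2704: forward underpriced → reverse cash-and-carry (short spot, go long the forward).
At maturity, profit = |F_mkt − F*| = |320.13 − 330.2704| = R$10.14 per share

R$10.14 per share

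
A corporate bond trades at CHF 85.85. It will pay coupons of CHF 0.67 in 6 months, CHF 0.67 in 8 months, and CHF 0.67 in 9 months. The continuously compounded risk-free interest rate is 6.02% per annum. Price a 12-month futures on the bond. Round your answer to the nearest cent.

PV(coupons) I = 0.67·e^(−0.0602·6/12) + 0.67·e^(−0.0602·8/12) + 0.67·e^(−0.0602·9/12)
I = 0.6501 + 0.6436 + 0.6404 = 1.9341
F = (S − I)·e^(rT) = (85.85 − 1.9341) · e^(0.0602·12/12)
= 83.9159 · e^0.060200 = 83.9159 × 1.062049 = CHF 89.12

CHF 89.12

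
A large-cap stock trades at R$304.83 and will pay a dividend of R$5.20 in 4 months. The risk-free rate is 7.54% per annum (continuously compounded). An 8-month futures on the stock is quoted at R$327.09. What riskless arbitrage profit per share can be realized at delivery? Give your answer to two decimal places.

PV(dividends) I = 5.20·e^(−0.0754·4/12) = 5.0709
Fair futures F* = (S − I)·e^(rT) = (304.83 − 5.0709)·e^0.050267 = 299.7591 × 1.051552 = 315.2123
Market R$327.09 > fair 315.2123: forward overpriced → cash-and-carry (borrow at r, buy the stock and collect the dividends, short the forward).
Profit at T = |F_mkt − F*| = |327.09 − 315.2123| = R$11.88 per share

R$11.88 per share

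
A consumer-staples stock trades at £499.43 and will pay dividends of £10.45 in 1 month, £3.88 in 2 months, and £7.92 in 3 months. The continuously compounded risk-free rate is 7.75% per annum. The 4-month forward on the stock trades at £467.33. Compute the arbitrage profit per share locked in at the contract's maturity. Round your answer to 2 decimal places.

PV(dividends) I = 10.45·e^(−0.0775·1/12) + 3.88·e^(−0.0775·2/12) + 7.92·e^(−0.0775·3/12) = 21.9810
Fair forward F* = (S − I)·e^(rT) = (499.43 − 21.9810)·e^0.025833 = 477.4490 × 1.026170 = 489.9438
Market £467.33 < fair 489.9438: forward underpriced → reverse cash-and-carry (short the stock, invest proceeds at r, pay the dividends, go long the forward).
Profit at T = |F_mkt − F*| = |467.33 − 489.9438| = £22.61 per share

£22.61 per share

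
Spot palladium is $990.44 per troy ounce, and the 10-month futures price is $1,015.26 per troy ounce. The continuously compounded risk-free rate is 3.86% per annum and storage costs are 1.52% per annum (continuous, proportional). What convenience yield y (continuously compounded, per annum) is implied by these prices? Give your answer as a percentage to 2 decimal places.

2.41%

F = S·e^((r+u−y)T) ⇒ (r+u−y) = ln(F/S)/T
ln(1015.26/990.44) = 0.024751; /T ⇒ 0.029701
y = r + u − ln(F/S)/T = 0.0386 + 0.0152 − 0.029701 = 0.024099
y = 2.41%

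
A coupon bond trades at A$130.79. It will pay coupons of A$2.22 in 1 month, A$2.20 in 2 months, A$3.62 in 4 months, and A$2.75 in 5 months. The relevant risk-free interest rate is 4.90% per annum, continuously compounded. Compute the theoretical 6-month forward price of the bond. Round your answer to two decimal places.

PV(coupons) I = 2.22·e^(−0.0490·1/12) + 2.20·e^(−0.0490·2/12) + 3.62·e^(−0.0490·4/12) + 2.75·e^(−0.0490·5/12)
I = 2.2110 + 2.1821 + 3.5614 + 2.6944 = 10.6489
F = (S − I)·e^(rT) = (130.79 − 10.6489) · e^(0.0490·6/12)
= 120.1411 · e^0.024500 = 120.1411 × 1.024803 = A$123.12

A$123.12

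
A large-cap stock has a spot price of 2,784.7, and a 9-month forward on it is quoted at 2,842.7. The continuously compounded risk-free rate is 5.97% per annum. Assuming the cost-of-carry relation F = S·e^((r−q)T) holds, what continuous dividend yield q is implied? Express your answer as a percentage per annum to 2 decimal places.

3.22%

From F = S·e^((r−q)T): (r − q) = ln(F/S)/T
ln(2842.7/2784.7) = ln(1.020828) = 0.020614
(r − q) = 0.020614 / (9/12) = 0.027485
q = r − ln(F/S)/T = 0.0597 − 0.027485 = 0.032215
q = 3.22%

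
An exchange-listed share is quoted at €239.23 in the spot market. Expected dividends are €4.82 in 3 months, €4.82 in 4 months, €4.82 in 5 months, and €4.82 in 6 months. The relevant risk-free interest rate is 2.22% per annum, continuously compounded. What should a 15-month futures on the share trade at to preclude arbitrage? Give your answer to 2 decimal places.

€226.30

PV(dividends) I = 4.82·e^(−0.0222·3/12) + 4.82·e^(−0.0222·4/12) + 4.82·e^(−0.0222·5/12) + 4.82·e^(−0.0222·6/12)
I = 4.7933 + 4.7845 + 4.7756 + 4.7668 = 19.1202
F = (S − I)·e^(rT) = (239.23 − 19.1202) · e^(0.0222·15/12)
= 220.1098 · e^0.027750 = 220.1098 × 1.028139 = €226.30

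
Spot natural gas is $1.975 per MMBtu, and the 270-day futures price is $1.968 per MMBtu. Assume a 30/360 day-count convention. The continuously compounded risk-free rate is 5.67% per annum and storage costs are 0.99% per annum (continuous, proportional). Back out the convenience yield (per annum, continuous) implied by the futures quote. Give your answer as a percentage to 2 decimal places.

F = S·e^((r+u−y)T) ⇒ (r+u−y) = ln(F/S)/T
ln(1.968/1.975) = -0.003551; /T ⇒ -0.004735
y = r + u − ln(F/S)/T = 0.0567 + 0.0099 + 0.004735 = 0.071335
y = 7.13%

7.13%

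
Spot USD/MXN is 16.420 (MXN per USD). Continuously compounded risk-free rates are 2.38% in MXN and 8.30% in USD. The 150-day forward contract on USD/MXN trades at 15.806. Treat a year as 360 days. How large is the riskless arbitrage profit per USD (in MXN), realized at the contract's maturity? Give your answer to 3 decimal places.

Fair forward: F* = S·e^(carry·T), with carry = (r_MXN − r_USD) = 0.0238 − 0.0830 = -0.0592
F* = 16.420 · e^(-0.0592 × 150/360) = 16.420 · e^-0.024667 = 16.420 × 0.975635 = 16.0199
Market 15.806 < fair 16.0199: forward underpriced → reverse cash-and-carry (short spot, go long the forward).
At maturity, profit = |F_mkt − F*| = |15.806 − 16.0199| = 0.214 per USD (in MXN)

0.214 per USD (in MXN)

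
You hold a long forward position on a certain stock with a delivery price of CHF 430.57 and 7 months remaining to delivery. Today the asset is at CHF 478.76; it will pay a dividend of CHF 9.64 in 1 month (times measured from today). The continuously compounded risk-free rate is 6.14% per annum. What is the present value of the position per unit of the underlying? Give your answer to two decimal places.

CHF 53.75

PV(remaining dividends) I = 9.64·e^(−0.0614·1/12) = 9.5908
Current forward F = (S − I)·e^(rT) = (478.76 − 9.5908)·e^(0.0614·7/12) = 469.1692 × 1.036466 = 486.2779
Value (long) = (F − K)·e^(−rT) = (486.2779 − 430.57) × 0.964817 = 53.7479
Value = CHF 53.75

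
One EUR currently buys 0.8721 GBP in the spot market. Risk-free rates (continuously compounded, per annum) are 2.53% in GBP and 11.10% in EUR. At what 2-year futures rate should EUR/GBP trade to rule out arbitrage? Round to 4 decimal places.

0.7347

F = S·e^((r_GBP − r_EUR)T) = 0.8721 · e^((0.0253 − 0.1110) × 2)
= 0.8721 · e^-0.171400 = 0.8721 × 0.842485
F = 0.7347 GBP per EUR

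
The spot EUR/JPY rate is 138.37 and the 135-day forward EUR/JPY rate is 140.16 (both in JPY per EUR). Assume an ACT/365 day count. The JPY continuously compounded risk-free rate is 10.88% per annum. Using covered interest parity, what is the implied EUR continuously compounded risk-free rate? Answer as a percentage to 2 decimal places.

7.40%

F = S·e^((r_JPY − r_EUR)T) ⇒ r_EUR = r_JPY − ln(F/S)/T
ln(140.16/138.37) = 0.012853; /(135/365) = 0.034751
r_EUR = 0.1088 − 0.034751 = 0.074049
r_EUR = 7.40%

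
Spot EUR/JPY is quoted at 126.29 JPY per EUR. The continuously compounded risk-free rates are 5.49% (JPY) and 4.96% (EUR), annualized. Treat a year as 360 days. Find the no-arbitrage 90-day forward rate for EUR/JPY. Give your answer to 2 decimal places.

F = S·e^((r_JPY − r_EUR)T) = 126.29 · e^((0.0549 − 0.0496) × 90/360)
= 126.29 · e^0.001325 = 126.29 × 1.001326
F = 126.46 JPY per EUR

126.46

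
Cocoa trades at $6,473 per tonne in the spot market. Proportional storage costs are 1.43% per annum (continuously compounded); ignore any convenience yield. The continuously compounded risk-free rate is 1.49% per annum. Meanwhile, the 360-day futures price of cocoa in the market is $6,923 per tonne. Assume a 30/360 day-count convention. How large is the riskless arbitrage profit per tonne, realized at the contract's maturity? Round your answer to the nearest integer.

Fair futures: F* = S·e^(carry·T), with carry = (r + u) = 0.0149 + 0.0143 = 0.0292
F* = 6473 · e^(0.0292 × 360/360) = 6473 · e^0.029200 = 6473 × 1.029630 = $6664.7950
Market $6923 > fair $6664.7950: forward overpriced → cash-and-carry (buy spot, short the forward).
At maturity, profit = |F_mkt − F*| = |6923 − 6664.7950| = $258 per tonne

$258 per tonne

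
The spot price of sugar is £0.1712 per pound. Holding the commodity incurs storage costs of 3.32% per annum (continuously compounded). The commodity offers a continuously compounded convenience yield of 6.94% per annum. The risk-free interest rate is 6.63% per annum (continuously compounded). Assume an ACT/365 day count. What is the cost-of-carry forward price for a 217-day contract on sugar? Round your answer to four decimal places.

Net carry = r + u − y = 0.0663 + 0.0332 − 0.0694 = 0.0301
F = S·e^((r+u−y)T) = 0.1712 · e^(0.0301 × 217/365) = 0.1712 · e^0.017895
= 0.1712 × 1.018056 = £0.1743 per pound

£0.1743 per pound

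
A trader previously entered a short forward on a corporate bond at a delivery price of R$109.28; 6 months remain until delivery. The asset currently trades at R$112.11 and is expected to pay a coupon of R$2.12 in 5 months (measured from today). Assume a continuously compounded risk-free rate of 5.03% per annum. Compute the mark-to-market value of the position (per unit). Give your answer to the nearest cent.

-R$3.47

PV(remaining coupons) I = 2.12·e^(−0.0503·5/12) = 2.0760
Current forward F = (S − I)·e^(rT) = (112.11 − 2.0760)·e^(0.0503·6/12) = 110.0340 × 1.025469 = 112.8365
Value (long) = (F − K)·e^(−rT) = (112.8365 − 109.28) × 0.975164 = 3.4682
Short position value = −(long value) = -R$3.47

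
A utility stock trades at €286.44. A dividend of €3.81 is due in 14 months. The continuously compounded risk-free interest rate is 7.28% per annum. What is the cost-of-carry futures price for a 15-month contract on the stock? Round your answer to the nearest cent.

€309.90

PV(dividends) I = 3.81·e^(−0.0728·14/12)
I = 3.4998
F = (S − I)·e^(rT) = (286.44 − 3.4998) · e^(0.0728·15/12)
= 282.9402 · e^0.091000 = 282.9402 × 1.095269 = €309.90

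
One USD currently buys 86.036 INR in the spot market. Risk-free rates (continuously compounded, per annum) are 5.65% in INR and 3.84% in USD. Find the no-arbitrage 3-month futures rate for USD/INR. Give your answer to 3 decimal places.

86.426

F = S·e^((r_INR − r_USD)T) = 86.036 · e^((0.0565 − 0.0384) × 3/12)
= 86.036 · e^0.004525 = 86.036 × 1.004535
F = 86.426 INR per USD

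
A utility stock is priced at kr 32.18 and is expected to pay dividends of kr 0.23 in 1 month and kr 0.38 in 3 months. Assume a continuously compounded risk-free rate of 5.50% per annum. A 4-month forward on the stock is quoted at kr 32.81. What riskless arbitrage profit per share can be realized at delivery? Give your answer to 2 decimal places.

kr 0.65 per share

PV(dividends) I = 0.23·e^(−0.0550·1/12) + 0.38·e^(−0.0550·3/12) = 0.6038
Fair forward F* = (S − I)·e^(rT) = (32.18 − 0.6038)·e^0.018333 = 31.5762 × 1.018502 = 32.1604
Market kr 32.81 > fair 32.1604: forward overpriced → cash-and-carry (borrow at r, buy the stock and collect the dividends, short the forward).
Profit at T = |F_mkt − F*| = |32.81 − 32.1604| = kr 0.65 per share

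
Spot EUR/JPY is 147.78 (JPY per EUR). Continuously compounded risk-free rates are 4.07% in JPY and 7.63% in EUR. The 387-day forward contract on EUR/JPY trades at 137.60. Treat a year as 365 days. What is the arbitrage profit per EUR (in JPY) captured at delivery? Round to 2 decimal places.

4.71 per EUR (in JPY)

Fair forward: F* = S·e^(carry·T), with carry = (r_JPY − r_EUR) = 0.0407 − 0.0763 = -0.0356
F* = 147.78 · e^(-0.0356 × 387/365) = 147.78 · e^-0.037746 = 147.78 × 0.962958 = 142.3059
Market 137.60 < fair 142.3059: forward underpriced → reverse cash-and-carry (short spot, go long the forward).
At maturity, profit = |F_mkt − F*| = |137.60 − 142.3059| = 4.71 per EUR (in JPY)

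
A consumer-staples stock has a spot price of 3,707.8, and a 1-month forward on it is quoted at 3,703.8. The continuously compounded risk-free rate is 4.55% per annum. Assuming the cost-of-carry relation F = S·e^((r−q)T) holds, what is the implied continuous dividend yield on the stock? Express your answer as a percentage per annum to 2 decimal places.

5.85%

From F = S·e^((r−q)T): (r − q) = ln(F/S)/T
ln(3703.8/3707.8) = ln(0.998921) = -0.001080
(r − q) = -0.001080 / (1/12) = -0.012960
q = r − ln(F/S)/T = 0.0455 + 0.012960 = 0.058460
q = 5.85%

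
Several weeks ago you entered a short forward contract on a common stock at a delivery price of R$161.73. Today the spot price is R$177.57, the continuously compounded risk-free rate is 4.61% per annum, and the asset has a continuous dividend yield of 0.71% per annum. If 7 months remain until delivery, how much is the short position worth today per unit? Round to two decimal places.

Current fair forward for the remaining 7 months: F = S·e^((r − q)·T), (r − q) = 0.0461 − 0.0071 = 0.0390
F = 177.57 · e^(0.0390 × 7/12) = 177.57 × 1.023011 = 181.6561
Value of long forward = (F − K)·e^(−rT) = (181.6561 − 161.73) · e^(−0.0461·7/12)
= 19.9261 × 0.973467 = 19.40
Short position value = −(long value) = -R$19.40

-R$19.40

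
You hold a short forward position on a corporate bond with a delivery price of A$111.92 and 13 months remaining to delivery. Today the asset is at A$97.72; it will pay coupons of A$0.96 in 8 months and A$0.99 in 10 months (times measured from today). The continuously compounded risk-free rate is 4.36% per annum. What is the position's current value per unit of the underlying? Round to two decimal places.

A$10.92

PV(remaining coupons) I = 0.96·e^(−0.0436·8/12) + 0.99·e^(−0.0436·10/12) = 1.8872
Current forward F = (S − I)·e^(rT) = (97.72 − 1.8872)·e^(0.0436·13/12) = 95.8328 × 1.048367 = 100.4679
Value (long) = (F − K)·e^(−rT) = (100.4679 − 111.92) × 0.953865 = -10.9238
Short position value = −(long value) = A$10.92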